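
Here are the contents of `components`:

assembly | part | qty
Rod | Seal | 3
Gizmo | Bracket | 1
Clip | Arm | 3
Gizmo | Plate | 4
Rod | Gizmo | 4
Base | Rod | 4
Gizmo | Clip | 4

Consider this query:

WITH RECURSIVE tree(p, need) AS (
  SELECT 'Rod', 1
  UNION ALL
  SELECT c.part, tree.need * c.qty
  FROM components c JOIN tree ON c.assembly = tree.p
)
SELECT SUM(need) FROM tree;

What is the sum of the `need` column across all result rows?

92

Base: (Rod, need=1).
Iteration 1: components of {Rod} -> Gizmo = 1*4 = 4, Seal = 1*3 = 3.
Iteration 2: components of {Gizmo,Seal} -> Bracket = 4*1 = 4, Clip = 4*4 = 16, Plate = 4*4 = 16.
Iteration 3: components of {Bracket,Clip,Plate} -> Arm = 16*3 = 48.
Iteration 4: no further components; recursion stops.
SUM(need) = 1 + 4 + 3 + 4 + 16 + 16 + 48 = 92.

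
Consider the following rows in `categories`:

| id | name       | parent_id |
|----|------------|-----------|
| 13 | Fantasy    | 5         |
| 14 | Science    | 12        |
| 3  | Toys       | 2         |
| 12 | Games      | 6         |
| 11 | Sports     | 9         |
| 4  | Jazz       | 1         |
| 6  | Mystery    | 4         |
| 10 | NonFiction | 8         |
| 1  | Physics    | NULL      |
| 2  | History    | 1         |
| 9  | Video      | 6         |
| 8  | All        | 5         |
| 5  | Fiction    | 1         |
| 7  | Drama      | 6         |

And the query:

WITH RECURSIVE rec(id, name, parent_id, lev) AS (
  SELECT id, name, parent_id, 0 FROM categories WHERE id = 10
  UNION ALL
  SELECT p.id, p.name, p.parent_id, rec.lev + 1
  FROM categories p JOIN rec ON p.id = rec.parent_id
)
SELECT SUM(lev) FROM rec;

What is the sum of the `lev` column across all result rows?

Base: id=10 (NonFiction), parent_id=8, lev 0.
Iteration 1: join on id=8 -> All (id 8, parent_id=5, lev 1).
Iteration 2: join on id=5 -> Fiction (id 5, parent_id=1, lev 2).
Iteration 3: join on id=1 -> Physics (id 1, parent_id=NULL, lev 3).
Iteration 4: parent_id is NULL; no match; recursion stops.
SUM(lev) = 0 + 1 + 2 + 3 = 6.

6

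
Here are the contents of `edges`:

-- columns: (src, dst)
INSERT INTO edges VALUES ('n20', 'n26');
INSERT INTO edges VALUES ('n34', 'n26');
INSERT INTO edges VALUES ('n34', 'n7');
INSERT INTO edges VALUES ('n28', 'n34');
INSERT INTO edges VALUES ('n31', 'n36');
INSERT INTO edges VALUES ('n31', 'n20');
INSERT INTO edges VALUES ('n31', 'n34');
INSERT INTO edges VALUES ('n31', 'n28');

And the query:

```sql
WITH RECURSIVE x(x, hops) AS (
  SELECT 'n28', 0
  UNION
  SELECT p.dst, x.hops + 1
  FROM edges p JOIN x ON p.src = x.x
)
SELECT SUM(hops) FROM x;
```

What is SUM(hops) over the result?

Base: (n28, hops=0).
Iteration 1: edges from {n28} -> (n34, hops=1).
Iteration 2: edges from {n34} -> (n26, hops=2), (n7, hops=2).
Iteration 3: no outgoing edges from {n26,n7}; recursion stops.
SUM(hops) = 0 + 1 + 2 + 2 = 5.

5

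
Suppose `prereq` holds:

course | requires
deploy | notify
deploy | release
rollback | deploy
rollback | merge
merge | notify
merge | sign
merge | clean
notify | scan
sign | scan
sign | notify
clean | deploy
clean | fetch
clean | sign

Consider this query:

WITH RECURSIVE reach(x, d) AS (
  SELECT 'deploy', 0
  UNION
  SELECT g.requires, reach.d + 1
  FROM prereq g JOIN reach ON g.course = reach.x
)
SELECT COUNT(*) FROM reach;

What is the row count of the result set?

Base: (deploy, d=0).
Iteration 1: edges from {deploy} -> (notify, d=1), (release, d=1).
Iteration 2: edges from {notify,release} -> (scan, d=2).
Iteration 3: no outgoing edges from {scan}; recursion stops.
Total rows emitted: 4.

4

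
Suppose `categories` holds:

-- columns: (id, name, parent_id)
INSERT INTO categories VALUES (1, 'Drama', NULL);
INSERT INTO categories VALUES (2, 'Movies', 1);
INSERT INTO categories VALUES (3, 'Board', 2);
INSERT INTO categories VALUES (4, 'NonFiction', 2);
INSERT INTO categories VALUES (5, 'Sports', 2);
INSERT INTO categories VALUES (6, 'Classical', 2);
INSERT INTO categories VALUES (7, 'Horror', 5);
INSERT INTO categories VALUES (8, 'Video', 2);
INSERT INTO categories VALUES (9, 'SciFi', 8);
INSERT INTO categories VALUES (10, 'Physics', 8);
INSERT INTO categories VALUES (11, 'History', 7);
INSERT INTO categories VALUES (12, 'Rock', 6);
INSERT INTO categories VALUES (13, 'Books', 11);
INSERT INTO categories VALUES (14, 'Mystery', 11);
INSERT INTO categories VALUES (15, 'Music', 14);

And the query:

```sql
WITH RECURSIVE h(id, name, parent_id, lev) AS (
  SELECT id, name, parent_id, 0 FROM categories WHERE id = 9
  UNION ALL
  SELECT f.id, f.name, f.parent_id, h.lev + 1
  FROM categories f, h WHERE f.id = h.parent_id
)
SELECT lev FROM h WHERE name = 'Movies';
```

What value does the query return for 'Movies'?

2

Base: id=9 (SciFi), parent_id=8, lev 0.
Iteration 1: join on id=8 -> Video (id 8, parent_id=2, lev 1).
Iteration 2: join on id=2 -> Movies (id 2, parent_id=1, lev 2).
Iteration 3: join on id=1 -> Drama (id 1, parent_id=NULL, lev 3).
Iteration 4: parent_id is NULL; no match; recursion stops.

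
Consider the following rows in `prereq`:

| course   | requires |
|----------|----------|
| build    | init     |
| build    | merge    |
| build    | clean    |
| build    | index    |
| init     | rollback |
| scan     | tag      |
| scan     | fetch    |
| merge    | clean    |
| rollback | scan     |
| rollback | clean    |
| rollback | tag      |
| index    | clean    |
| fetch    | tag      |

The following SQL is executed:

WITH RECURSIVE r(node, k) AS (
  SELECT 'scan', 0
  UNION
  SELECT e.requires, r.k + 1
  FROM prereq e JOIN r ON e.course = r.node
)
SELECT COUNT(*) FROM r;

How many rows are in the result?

Base: (scan, k=0).
Iteration 1: edges from {scan} -> (fetch, k=1), (tag, k=1).
Iteration 2: edges from {fetch,tag} -> (tag, k=2).
Iteration 3: no outgoing edges from {tag}; recursion stops.
Total rows emitted: 4.

4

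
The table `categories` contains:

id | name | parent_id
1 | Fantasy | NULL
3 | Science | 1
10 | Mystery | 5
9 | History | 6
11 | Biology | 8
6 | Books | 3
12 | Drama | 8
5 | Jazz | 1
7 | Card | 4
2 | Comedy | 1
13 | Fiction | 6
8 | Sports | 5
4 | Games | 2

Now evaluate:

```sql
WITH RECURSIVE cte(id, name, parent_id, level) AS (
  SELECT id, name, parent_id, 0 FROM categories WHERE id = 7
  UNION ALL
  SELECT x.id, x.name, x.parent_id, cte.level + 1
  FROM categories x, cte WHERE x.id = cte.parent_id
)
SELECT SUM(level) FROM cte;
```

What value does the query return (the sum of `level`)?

Base: id=7 (Card), parent_id=4, level 0.
Iteration 1: join on id=4 -> Games (id 4, parent_id=2, level 1).
Iteration 2: join on id=2 -> Comedy (id 2, parent_id=1, level 2).
Iteration 3: join on id=1 -> Fantasy (id 1, parent_id=NULL, level 3).
Iteration 4: parent_id is NULL; no match; recursion stops.
SUM(level) = 0 + 1 + 2 + 3 = 6.

6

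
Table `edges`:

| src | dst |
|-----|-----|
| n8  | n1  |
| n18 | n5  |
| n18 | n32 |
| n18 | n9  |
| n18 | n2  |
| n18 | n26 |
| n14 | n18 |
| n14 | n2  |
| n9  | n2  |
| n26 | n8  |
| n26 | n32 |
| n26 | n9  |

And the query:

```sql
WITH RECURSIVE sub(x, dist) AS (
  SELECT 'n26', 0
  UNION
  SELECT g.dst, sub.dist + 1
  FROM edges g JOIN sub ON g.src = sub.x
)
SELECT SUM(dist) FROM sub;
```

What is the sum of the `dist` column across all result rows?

Base: (n26, dist=0).
Iteration 1: edges from {n26} -> (n32, dist=1), (n8, dist=1), (n9, dist=1).
Iteration 2: edges from {n32,n8,n9} -> (n1, dist=2), (n2, dist=2).
Iteration 3: no outgoing edges from {n1,n2}; recursion stops.
SUM(dist) = 0 + 1 + 1 + 1 + 2 + 2 = 7.

7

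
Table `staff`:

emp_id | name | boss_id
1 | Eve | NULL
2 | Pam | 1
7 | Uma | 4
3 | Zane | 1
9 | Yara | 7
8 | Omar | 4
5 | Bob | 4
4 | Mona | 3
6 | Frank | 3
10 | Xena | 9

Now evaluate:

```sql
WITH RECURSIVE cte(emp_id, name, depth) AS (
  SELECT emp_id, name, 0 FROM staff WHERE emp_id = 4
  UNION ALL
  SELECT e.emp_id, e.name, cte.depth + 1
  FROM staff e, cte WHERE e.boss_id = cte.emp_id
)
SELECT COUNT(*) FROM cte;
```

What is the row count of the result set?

Base: emp_id=4 (Mona) at depth 0.
Iteration 1: rows with boss_id in {4} -> Bob (id 5, depth 1), Uma (id 7, depth 1), Omar (id 8, depth 1).
Iteration 2: rows with boss_id in {5,7,8} -> Yara (id 9, depth 2).
Iteration 3: rows with boss_id in {9} -> Xena (id 10, depth 3).
Iteration 4: no rows with boss_id in {10}; recursion stops.
Total rows emitted: 6.

6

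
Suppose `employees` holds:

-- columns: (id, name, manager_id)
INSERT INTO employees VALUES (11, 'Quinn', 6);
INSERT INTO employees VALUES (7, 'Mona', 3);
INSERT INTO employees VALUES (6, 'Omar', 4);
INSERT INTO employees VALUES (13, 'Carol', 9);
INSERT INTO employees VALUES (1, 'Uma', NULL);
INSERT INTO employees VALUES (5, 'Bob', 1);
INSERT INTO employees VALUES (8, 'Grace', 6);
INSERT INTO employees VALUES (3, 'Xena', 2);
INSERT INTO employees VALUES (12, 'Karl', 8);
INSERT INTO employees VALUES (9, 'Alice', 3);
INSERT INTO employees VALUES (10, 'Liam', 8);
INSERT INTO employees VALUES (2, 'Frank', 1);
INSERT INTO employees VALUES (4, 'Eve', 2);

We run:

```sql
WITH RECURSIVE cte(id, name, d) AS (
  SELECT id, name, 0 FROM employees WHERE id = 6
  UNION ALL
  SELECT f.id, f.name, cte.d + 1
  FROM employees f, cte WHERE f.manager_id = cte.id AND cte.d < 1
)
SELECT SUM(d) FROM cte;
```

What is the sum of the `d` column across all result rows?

Base: id=6 (Omar) at d 0.
Iteration 1: rows with manager_id in {6} -> Grace (id 8, d 1), Quinn (id 11, d 1).
Iteration 2: d < 1 fails for all current rows; recursion stops.
SUM(d) = 0 + 1 + 1 = 2.

2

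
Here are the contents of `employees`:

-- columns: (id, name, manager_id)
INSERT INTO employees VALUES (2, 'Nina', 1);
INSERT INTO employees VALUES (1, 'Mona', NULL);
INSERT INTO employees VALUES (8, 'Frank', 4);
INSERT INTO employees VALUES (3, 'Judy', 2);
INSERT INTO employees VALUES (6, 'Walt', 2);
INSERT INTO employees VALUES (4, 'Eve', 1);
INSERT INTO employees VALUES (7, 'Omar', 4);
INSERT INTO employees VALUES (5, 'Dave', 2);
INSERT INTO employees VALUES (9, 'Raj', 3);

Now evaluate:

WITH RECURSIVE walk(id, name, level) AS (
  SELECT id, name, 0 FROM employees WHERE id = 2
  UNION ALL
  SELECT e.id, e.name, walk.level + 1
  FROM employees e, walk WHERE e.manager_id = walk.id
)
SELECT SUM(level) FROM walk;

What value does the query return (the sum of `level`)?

5

Base: id=2 (Nina) at level 0.
Iteration 1: rows with manager_id in {2} -> Judy (id 3, level 1), Dave (id 5, level 1), Walt (id 6, level 1).
Iteration 2: rows with manager_id in {3,5,6} -> Raj (id 9, level 2).
Iteration 3: no rows with manager_id in {9}; recursion stops.
SUM(level) = 0 + 1 + 1 + 1 + 2 = 5.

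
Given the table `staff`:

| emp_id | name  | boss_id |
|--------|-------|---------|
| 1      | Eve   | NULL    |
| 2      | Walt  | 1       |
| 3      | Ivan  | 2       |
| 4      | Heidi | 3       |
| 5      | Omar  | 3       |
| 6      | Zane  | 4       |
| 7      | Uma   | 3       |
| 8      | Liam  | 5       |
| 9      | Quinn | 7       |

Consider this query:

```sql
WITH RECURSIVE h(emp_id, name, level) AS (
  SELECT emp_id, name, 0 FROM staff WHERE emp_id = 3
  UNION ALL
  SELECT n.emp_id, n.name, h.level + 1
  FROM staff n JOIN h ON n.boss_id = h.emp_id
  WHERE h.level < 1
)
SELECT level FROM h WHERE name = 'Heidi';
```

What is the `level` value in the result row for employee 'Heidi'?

1

Base: emp_id=3 (Ivan) at level 0.
Iteration 1: rows with boss_id in {3} -> Heidi (id 4, level 1), Omar (id 5, level 1), Uma (id 7, level 1).
Iteration 2: level < 1 fails for all current rows; recursion stops.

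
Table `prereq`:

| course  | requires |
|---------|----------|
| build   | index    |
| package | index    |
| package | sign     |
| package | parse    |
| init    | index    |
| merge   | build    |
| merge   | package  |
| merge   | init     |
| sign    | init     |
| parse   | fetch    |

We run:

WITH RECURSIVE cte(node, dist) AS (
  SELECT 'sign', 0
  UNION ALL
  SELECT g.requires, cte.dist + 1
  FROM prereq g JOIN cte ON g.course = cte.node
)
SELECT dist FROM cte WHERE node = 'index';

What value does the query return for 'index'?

2

Base: (sign, dist=0).
Iteration 1: edges from {sign} -> (init, dist=1).
Iteration 2: edges from {init} -> (index, dist=2).
Iteration 3: no outgoing edges from {index}; recursion stops.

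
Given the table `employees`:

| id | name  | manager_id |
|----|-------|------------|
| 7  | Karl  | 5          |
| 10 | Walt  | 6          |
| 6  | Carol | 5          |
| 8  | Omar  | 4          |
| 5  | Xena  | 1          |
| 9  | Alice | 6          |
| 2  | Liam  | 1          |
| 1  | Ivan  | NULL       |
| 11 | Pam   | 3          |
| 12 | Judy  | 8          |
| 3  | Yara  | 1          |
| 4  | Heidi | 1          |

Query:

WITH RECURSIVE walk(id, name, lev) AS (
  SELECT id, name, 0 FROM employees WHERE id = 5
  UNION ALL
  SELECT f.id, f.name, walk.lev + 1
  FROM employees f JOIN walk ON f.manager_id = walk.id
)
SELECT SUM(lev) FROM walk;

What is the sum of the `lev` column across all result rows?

6

Base: id=5 (Xena) at lev 0.
Iteration 1: rows with manager_id in {5} -> Carol (id 6, lev 1), Karl (id 7, lev 1).
Iteration 2: rows with manager_id in {6,7} -> Alice (id 9, lev 2), Walt (id 10, lev 2).
Iteration 3: no rows with manager_id in {9,10}; recursion stops.
SUM(lev) = 0 + 1 + 1 + 2 + 2 = 6.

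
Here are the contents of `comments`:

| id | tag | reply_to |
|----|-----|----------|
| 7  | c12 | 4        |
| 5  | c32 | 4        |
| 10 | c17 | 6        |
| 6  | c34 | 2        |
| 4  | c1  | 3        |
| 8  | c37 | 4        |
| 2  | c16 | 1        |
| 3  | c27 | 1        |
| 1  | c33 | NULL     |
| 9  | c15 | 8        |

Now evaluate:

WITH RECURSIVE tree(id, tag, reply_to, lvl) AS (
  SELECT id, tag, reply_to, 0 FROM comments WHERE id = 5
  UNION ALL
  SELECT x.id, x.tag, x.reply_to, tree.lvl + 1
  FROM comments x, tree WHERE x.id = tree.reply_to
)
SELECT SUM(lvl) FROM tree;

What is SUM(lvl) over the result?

Base: id=5 (c32), reply_to=4, lvl 0.
Iteration 1: join on id=4 -> c1 (id 4, reply_to=3, lvl 1).
Iteration 2: join on id=3 -> c27 (id 3, reply_to=1, lvl 2).
Iteration 3: join on id=1 -> c33 (id 1, reply_to=NULL, lvl 3).
Iteration 4: reply_to is NULL; no match; recursion stops.
SUM(lvl) = 0 + 1 + 2 + 3 = 6.

6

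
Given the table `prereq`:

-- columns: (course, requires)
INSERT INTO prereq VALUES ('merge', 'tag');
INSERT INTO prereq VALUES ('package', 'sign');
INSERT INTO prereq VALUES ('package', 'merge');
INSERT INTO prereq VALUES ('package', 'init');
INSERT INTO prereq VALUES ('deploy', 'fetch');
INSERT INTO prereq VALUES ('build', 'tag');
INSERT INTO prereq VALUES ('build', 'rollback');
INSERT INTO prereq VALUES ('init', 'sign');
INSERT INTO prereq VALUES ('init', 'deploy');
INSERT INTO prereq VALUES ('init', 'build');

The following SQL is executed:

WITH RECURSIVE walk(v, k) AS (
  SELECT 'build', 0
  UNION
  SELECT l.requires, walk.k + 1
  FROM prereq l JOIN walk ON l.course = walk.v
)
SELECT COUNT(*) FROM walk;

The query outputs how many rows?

3

Base: (build, k=0).
Iteration 1: edges from {build} -> (rollback, k=1), (tag, k=1).
Iteration 2: no outgoing edges from {rollback,tag}; recursion stops.
Total rows emitted: 3.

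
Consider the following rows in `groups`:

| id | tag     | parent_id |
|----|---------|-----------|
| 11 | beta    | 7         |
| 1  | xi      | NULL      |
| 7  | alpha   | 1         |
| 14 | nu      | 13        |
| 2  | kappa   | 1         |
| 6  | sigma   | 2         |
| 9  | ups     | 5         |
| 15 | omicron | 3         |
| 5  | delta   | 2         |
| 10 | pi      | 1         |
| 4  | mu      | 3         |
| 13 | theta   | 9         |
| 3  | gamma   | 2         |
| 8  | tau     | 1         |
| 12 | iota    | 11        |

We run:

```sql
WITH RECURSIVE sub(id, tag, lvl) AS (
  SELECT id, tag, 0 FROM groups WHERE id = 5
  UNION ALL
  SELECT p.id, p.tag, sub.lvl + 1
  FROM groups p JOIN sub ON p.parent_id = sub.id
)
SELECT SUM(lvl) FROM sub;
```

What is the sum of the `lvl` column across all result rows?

Base: id=5 (delta) at lvl 0.
Iteration 1: rows with parent_id in {5} -> ups (id 9, lvl 1).
Iteration 2: rows with parent_id in {9} -> theta (id 13, lvl 2).
Iteration 3: rows with parent_id in {13} -> nu (id 14, lvl 3).
Iteration 4: no rows with parent_id in {14}; recursion stops.
SUM(lvl) = 0 + 1 + 2 + 3 = 6.

6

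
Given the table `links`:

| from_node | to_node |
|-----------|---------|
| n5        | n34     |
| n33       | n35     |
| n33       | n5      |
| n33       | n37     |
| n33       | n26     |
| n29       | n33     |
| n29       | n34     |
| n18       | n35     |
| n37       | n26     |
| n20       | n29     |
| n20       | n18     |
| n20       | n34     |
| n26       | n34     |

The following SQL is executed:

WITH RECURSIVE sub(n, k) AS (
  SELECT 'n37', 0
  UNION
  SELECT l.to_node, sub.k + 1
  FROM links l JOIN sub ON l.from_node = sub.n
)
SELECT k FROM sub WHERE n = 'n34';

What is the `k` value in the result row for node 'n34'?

Base: (n37, k=0).
Iteration 1: edges from {n37} -> (n26, k=1).
Iteration 2: edges from {n26} -> (n34, k=2).
Iteration 3: no outgoing edges from {n34}; recursion stops.

2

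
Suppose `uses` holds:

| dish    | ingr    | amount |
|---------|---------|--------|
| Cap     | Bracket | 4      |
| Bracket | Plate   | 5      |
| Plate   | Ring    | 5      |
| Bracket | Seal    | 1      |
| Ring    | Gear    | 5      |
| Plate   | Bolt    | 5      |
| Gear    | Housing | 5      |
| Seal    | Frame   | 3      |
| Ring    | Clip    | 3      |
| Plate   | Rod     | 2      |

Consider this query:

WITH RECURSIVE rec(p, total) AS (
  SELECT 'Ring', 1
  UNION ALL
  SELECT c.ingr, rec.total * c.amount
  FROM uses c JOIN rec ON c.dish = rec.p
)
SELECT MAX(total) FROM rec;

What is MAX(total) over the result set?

25

Base: (Ring, total=1).
Iteration 1: components of {Ring} -> Clip = 1*3 = 3, Gear = 1*5 = 5.
Iteration 2: components of {Clip,Gear} -> Housing = 5*5 = 25.
Iteration 3: no further components; recursion stops.
total values: 1, 5, 3, 25; the maximum is 25.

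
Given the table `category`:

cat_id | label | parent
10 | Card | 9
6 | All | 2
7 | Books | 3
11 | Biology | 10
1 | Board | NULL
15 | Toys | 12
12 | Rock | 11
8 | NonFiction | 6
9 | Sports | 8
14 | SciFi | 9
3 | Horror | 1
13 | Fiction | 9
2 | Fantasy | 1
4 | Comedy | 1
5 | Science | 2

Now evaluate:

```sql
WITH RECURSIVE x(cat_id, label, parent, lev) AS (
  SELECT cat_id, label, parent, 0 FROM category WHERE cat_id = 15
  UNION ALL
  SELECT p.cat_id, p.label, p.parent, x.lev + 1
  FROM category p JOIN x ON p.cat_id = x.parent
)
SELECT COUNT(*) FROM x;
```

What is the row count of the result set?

Base: cat_id=15 (Toys), parent=12, lev 0.
Iteration 1: join on cat_id=12 -> Rock (id 12, parent=11, lev 1).
Iteration 2: join on cat_id=11 -> Biology (id 11, parent=10, lev 2).
Iteration 3: join on cat_id=10 -> Card (id 10, parent=9, lev 3).
Iteration 4: join on cat_id=9 -> Sports (id 9, parent=8, lev 4).
Iteration 5: join on cat_id=8 -> NonFiction (id 8, parent=6, lev 5).
Iteration 6: join on cat_id=6 -> All (id 6, parent=2, lev 6).
Iteration 7: join on cat_id=2 -> Fantasy (id 2, parent=1, lev 7).
Iteration 8: join on cat_id=1 -> Board (id 1, parent=NULL, lev 8).
Iteration 9: parent is NULL; no match; recursion stops.
Total rows emitted: 9.

9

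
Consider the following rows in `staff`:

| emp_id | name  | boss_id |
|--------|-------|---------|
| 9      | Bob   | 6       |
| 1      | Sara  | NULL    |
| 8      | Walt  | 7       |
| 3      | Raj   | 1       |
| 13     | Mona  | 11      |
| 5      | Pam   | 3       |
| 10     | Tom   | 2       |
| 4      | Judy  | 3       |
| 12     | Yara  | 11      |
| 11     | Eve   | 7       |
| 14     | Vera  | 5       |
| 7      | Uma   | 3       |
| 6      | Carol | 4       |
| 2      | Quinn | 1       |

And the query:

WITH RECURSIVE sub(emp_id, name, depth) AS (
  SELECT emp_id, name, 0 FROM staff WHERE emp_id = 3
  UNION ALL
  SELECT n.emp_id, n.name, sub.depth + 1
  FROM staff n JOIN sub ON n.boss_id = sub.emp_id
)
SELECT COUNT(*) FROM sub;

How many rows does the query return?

Base: emp_id=3 (Raj) at depth 0.
Iteration 1: rows with boss_id in {3} -> Judy (id 4, depth 1), Pam (id 5, depth 1), Uma (id 7, depth 1).
Iteration 2: rows with boss_id in {4,5,7} -> Carol (id 6, depth 2), Walt (id 8, depth 2), Eve (id 11, depth 2), Vera (id 14, depth 2).
Iteration 3: rows with boss_id in {6,8,11,14} -> Bob (id 9, depth 3), Yara (id 12, depth 3), Mona (id 13, depth 3).
Iteration 4: no rows with boss_id in {9,12,13}; recursion stops.
Total rows emitted: 11.

11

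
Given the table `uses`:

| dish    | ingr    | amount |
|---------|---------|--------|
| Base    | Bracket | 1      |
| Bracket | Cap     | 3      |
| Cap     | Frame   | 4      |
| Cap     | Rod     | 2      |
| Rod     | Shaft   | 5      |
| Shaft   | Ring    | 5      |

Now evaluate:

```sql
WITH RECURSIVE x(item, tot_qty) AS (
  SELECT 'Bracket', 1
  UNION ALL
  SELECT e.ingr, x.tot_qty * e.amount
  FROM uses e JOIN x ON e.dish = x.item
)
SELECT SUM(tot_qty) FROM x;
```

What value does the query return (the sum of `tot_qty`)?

202

Base: (Bracket, tot_qty=1).
Iteration 1: components of {Bracket} -> Cap = 1*3 = 3.
Iteration 2: components of {Cap} -> Frame = 3*4 = 12, Rod = 3*2 = 6.
Iteration 3: components of {Frame,Rod} -> Shaft = 6*5 = 30.
Iteration 4: components of {Shaft} -> Ring = 30*5 = 150.
Iteration 5: no further components; recursion stops.
SUM(tot_qty) = 1 + 3 + 12 + 6 + 30 + 150 = 202.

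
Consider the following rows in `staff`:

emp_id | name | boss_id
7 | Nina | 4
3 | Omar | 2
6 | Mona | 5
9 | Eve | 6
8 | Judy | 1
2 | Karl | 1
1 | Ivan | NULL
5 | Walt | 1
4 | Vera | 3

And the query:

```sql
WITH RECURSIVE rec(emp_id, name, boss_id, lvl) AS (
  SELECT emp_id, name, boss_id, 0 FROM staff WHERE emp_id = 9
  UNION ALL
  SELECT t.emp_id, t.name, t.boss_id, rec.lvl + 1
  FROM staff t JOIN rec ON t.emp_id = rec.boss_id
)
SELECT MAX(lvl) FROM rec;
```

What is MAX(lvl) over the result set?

3

Base: emp_id=9 (Eve), boss_id=6, lvl 0.
Iteration 1: join on emp_id=6 -> Mona (id 6, boss_id=5, lvl 1).
Iteration 2: join on emp_id=5 -> Walt (id 5, boss_id=1, lvl 2).
Iteration 3: join on emp_id=1 -> Ivan (id 1, boss_id=NULL, lvl 3).
Iteration 4: boss_id is NULL; no match; recursion stops.
lvl values: 0, 1, 2, 3; the maximum is 3.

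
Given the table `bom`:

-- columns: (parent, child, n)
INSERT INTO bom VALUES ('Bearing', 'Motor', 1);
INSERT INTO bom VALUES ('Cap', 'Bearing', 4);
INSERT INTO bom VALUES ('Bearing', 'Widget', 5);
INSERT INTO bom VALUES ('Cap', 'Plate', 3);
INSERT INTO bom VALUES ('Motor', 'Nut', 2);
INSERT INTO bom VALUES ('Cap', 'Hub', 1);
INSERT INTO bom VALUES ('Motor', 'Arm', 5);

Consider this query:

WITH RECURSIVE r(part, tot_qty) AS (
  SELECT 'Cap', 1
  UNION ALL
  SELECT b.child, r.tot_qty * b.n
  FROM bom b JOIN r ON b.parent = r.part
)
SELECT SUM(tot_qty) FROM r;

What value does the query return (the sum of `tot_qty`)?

Base: (Cap, tot_qty=1).
Iteration 1: components of {Cap} -> Bearing = 1*4 = 4, Hub = 1*1 = 1, Plate = 1*3 = 3.
Iteration 2: components of {Bearing,Hub,Plate} -> Motor = 4*1 = 4, Widget = 4*5 = 20.
Iteration 3: components of {Motor,Widget} -> Arm = 4*5 = 20, Nut = 4*2 = 8.
Iteration 4: no further components; recursion stops.
SUM(tot_qty) = 1 + 4 + 3 + 1 + 4 + 20 + 8 + 20 = 61.

61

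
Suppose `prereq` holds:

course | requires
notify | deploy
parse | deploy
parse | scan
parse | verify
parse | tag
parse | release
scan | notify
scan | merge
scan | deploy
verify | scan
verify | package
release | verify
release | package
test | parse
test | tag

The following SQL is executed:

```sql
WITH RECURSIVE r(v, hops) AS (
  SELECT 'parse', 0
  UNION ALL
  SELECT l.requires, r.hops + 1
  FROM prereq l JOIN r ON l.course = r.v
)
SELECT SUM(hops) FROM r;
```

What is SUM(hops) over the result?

Base: (parse, hops=0).
Iteration 1: edges from {parse} -> (deploy, hops=1), (release, hops=1), (scan, hops=1), (tag, hops=1), (verify, hops=1).
Iteration 2: edges from {deploy,release,scan,tag,verify} -> (deploy, hops=2), (merge, hops=2), (notify, hops=2), (package, hops=2) x2, (scan, hops=2), (verify, hops=2). [UNION ALL keeps all 7 new rows, including repeats]
Iteration 3: edges from {deploy,merge,notify,package,scan,verify} -> (deploy, hops=3) x2, (merge, hops=3), (notify, hops=3), (package, hops=3), (scan, hops=3). [UNION ALL keeps all 6 new rows, including repeats]
Iteration 4: edges from {deploy,merge,notify,package,scan} -> (deploy, hops=4) x2, (merge, hops=4), (notify, hops=4). [UNION ALL keeps all 4 new rows, including repeats]
Iteration 5: edges from {deploy,merge,notify} -> (deploy, hops=5).
Iteration 6: no outgoing edges from {deploy}; recursion stops.
SUM(hops) = 0 + 1 + 1 + 1 + 1 + 1 + 2 + 2 + 2 + 2 + 2 + 2 + 2 + 3 + ... (24 terms) = 58.

58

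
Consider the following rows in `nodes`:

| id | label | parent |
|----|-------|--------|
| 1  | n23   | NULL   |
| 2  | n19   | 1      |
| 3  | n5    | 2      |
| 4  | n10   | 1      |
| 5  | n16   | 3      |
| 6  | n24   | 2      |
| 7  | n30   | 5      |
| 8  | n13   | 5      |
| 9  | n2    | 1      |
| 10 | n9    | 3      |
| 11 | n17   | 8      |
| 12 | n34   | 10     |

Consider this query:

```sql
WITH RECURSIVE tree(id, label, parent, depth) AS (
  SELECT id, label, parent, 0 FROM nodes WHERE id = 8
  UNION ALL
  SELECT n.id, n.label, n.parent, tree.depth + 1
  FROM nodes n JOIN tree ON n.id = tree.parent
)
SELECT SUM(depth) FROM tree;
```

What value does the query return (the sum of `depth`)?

Base: id=8 (n13), parent=5, depth 0.
Iteration 1: join on id=5 -> n16 (id 5, parent=3, depth 1).
Iteration 2: join on id=3 -> n5 (id 3, parent=2, depth 2).
Iteration 3: join on id=2 -> n19 (id 2, parent=1, depth 3).
Iteration 4: join on id=1 -> n23 (id 1, parent=NULL, depth 4).
Iteration 5: parent is NULL; no match; recursion stops.
SUM(depth) = 0 + 1 + 2 + 3 + 4 = 10.

10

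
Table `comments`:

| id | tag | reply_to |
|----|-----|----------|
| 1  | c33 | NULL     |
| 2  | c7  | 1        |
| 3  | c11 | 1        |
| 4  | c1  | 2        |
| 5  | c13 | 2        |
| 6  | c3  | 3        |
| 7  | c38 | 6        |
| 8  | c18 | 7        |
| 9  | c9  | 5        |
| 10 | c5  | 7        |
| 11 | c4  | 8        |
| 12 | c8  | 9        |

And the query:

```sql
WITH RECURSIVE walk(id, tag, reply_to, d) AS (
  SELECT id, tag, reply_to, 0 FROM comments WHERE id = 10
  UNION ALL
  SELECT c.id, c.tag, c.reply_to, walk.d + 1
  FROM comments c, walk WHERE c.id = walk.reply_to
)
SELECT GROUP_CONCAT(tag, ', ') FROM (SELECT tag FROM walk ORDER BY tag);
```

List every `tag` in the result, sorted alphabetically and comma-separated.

c11, c3, c33, c38, c5

Base: id=10 (c5), reply_to=7, d 0.
Iteration 1: join on id=7 -> c38 (id 7, reply_to=6, d 1).
Iteration 2: join on id=6 -> c3 (id 6, reply_to=3, d 2).
Iteration 3: join on id=3 -> c11 (id 3, reply_to=1, d 3).
Iteration 4: join on id=1 -> c33 (id 1, reply_to=NULL, d 4).
Iteration 5: reply_to is NULL; no match; recursion stops.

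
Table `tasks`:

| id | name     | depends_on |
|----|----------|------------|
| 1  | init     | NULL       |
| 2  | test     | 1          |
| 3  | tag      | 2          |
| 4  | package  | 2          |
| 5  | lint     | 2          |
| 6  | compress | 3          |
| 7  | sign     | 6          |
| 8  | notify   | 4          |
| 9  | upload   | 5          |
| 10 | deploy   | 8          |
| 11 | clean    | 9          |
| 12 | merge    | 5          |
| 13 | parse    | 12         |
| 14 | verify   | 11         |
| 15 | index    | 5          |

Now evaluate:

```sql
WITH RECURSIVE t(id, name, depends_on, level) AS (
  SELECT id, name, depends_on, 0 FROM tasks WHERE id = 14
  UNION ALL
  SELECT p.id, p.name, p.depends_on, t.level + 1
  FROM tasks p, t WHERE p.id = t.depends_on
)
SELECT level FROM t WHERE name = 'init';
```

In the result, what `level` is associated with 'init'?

Base: id=14 (verify), depends_on=11, level 0.
Iteration 1: join on id=11 -> clean (id 11, depends_on=9, level 1).
Iteration 2: join on id=9 -> upload (id 9, depends_on=5, level 2).
Iteration 3: join on id=5 -> lint (id 5, depends_on=2, level 3).
Iteration 4: join on id=2 -> test (id 2, depends_on=1, level 4).
Iteration 5: join on id=1 -> init (id 1, depends_on=NULL, level 5).
Iteration 6: depends_on is NULL; no match; recursion stops.

5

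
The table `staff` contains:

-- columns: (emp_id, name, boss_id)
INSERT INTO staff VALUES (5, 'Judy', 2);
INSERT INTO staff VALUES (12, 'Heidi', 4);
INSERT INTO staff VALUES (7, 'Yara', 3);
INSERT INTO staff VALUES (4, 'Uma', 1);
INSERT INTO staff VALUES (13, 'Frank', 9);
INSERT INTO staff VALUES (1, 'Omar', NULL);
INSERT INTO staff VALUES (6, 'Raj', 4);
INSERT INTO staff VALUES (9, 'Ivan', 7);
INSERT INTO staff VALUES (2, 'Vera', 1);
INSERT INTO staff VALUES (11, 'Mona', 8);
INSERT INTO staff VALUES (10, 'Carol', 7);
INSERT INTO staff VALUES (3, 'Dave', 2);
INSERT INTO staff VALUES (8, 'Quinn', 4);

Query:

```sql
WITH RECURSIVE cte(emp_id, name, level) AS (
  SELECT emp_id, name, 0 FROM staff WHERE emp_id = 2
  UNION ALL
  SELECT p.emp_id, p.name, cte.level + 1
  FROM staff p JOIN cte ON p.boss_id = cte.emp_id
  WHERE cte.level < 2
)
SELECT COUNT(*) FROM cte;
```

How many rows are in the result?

Base: emp_id=2 (Vera) at level 0.
Iteration 1: rows with boss_id in {2} -> Dave (id 3, level 1), Judy (id 5, level 1).
Iteration 2: rows with boss_id in {3,5} -> Yara (id 7, level 2).
Iteration 3: level < 2 fails for all current rows; recursion stops.
Total rows emitted: 4.

4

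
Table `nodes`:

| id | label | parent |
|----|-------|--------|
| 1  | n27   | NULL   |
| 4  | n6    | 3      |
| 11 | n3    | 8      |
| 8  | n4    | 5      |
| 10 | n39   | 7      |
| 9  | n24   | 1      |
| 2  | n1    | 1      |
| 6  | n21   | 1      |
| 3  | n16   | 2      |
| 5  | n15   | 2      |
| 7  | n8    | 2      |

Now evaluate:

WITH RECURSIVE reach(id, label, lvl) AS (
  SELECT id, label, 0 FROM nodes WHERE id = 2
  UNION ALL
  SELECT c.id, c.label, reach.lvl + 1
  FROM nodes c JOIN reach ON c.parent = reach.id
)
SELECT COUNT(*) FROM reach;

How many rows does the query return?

Base: id=2 (n1) at lvl 0.
Iteration 1: rows with parent in {2} -> n16 (id 3, lvl 1), n15 (id 5, lvl 1), n8 (id 7, lvl 1).
Iteration 2: rows with parent in {3,5,7} -> n6 (id 4, lvl 2), n4 (id 8, lvl 2), n39 (id 10, lvl 2).
Iteration 3: rows with parent in {4,8,10} -> n3 (id 11, lvl 3).
Iteration 4: no rows with parent in {11}; recursion stops.
Total rows emitted: 8.

8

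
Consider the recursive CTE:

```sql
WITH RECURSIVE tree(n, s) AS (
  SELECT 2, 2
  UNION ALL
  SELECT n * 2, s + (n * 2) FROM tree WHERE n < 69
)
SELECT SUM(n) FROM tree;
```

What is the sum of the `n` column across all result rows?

Base: n=2, s=2.
Iteration 1: 2 < 69 holds -> n = 2 * 2 = 4, s = 2 + 4 = 6.
Iteration 2: 4 < 69 holds -> n = 4 * 2 = 8, s = 6 + 8 = 14.
Iteration 3: 8 < 69 holds -> n = 8 * 2 = 16, s = 14 + 16 = 30.
Iteration 4: 16 < 69 holds -> n = 16 * 2 = 32, s = 30 + 32 = 62.
Iteration 5: 32 < 69 holds -> n = 32 * 2 = 64, s = 62 + 64 = 126.
Iteration 6: 64 < 69 holds -> n = 64 * 2 = 128, s = 126 + 128 = 254.
Iteration 7: 128 < 69 fails; recursion stops.
SUM(n) = 2 + 4 + 8 + 16 + 32 + 64 + 128 = 254.

254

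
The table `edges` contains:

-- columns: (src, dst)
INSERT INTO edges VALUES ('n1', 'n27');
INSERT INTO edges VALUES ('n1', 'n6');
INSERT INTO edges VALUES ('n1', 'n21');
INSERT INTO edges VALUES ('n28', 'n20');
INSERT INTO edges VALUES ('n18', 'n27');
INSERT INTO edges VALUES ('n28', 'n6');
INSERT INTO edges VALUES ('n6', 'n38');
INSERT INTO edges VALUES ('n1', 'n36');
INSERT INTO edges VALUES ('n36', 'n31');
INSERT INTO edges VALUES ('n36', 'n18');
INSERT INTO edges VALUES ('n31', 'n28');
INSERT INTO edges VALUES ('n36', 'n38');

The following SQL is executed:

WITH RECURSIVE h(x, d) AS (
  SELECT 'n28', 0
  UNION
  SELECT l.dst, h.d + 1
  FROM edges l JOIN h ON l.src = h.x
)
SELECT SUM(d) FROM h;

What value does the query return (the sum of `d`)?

4

Base: (n28, d=0).
Iteration 1: edges from {n28} -> (n20, d=1), (n6, d=1).
Iteration 2: edges from {n20,n6} -> (n38, d=2).
Iteration 3: no outgoing edges from {n38}; recursion stops.
SUM(d) = 0 + 1 + 1 + 2 = 4.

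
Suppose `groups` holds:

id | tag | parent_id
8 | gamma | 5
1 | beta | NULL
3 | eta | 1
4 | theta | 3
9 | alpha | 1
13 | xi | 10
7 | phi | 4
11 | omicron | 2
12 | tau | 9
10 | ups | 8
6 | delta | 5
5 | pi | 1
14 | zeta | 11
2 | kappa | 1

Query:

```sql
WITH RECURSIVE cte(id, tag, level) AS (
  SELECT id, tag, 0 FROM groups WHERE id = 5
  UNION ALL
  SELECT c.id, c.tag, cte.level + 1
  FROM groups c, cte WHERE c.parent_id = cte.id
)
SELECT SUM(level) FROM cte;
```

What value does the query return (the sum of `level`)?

7

Base: id=5 (pi) at level 0.
Iteration 1: rows with parent_id in {5} -> delta (id 6, level 1), gamma (id 8, level 1).
Iteration 2: rows with parent_id in {6,8} -> ups (id 10, level 2).
Iteration 3: rows with parent_id in {10} -> xi (id 13, level 3).
Iteration 4: no rows with parent_id in {13}; recursion stops.
SUM(level) = 0 + 1 + 1 + 2 + 3 = 7.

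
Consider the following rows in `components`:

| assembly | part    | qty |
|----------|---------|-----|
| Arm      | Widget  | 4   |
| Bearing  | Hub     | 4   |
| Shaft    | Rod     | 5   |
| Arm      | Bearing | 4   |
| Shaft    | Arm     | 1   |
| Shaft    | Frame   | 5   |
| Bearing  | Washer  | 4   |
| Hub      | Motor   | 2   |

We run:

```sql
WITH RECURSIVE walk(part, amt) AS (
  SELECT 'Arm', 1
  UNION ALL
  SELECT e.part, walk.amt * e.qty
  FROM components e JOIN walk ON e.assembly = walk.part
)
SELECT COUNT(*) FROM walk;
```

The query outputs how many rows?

6

Base: (Arm, amt=1).
Iteration 1: components of {Arm} -> Bearing = 1*4 = 4, Widget = 1*4 = 4.
Iteration 2: components of {Bearing,Widget} -> Hub = 4*4 = 16, Washer = 4*4 = 16.
Iteration 3: components of {Hub,Washer} -> Motor = 16*2 = 32.
Iteration 4: no further components; recursion stops.
Total rows emitted: 6.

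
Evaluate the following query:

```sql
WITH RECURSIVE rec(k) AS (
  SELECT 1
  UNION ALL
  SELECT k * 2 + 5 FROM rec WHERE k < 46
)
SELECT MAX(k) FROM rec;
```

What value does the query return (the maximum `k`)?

Base: k=1.
Iteration 1: 1 < 46 holds -> k = 1 * 2 + 5 = 7.
Iteration 2: 7 < 46 holds -> k = 7 * 2 + 5 = 19.
Iteration 3: 19 < 46 holds -> k = 19 * 2 + 5 = 43.
Iteration 4: 43 < 46 holds -> k = 43 * 2 + 5 = 91.
Iteration 5: 91 < 46 fails; recursion stops.
k values: 1, 7, 19, 43, 91; the maximum is 91.

91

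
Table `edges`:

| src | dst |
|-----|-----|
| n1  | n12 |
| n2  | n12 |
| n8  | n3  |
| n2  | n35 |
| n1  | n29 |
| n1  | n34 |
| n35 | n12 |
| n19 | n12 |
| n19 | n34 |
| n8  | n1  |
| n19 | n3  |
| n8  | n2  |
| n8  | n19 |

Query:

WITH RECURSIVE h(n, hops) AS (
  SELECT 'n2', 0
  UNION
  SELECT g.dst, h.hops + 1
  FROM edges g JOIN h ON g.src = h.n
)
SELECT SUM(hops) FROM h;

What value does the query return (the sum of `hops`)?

Base: (n2, hops=0).
Iteration 1: edges from {n2} -> (n12, hops=1), (n35, hops=1).
Iteration 2: edges from {n12,n35} -> (n12, hops=2).
Iteration 3: no outgoing edges from {n12}; recursion stops.
SUM(hops) = 0 + 1 + 1 + 2 = 4.

4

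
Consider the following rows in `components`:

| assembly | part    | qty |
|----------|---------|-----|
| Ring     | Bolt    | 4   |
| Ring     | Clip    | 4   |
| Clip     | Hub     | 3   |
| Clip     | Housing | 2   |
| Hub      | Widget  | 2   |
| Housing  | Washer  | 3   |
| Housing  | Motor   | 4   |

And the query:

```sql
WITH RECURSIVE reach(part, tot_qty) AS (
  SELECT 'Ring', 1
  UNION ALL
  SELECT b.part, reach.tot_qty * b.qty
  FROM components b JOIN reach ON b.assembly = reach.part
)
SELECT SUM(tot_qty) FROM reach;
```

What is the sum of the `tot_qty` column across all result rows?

109

Base: (Ring, tot_qty=1).
Iteration 1: components of {Ring} -> Bolt = 1*4 = 4, Clip = 1*4 = 4.
Iteration 2: components of {Bolt,Clip} -> Housing = 4*2 = 8, Hub = 4*3 = 12.
Iteration 3: components of {Housing,Hub} -> Motor = 8*4 = 32, Washer = 8*3 = 24, Widget = 12*2 = 24.
Iteration 4: no further components; recursion stops.
SUM(tot_qty) = 1 + 4 + 4 + 12 + 8 + 24 + 24 + 32 = 109.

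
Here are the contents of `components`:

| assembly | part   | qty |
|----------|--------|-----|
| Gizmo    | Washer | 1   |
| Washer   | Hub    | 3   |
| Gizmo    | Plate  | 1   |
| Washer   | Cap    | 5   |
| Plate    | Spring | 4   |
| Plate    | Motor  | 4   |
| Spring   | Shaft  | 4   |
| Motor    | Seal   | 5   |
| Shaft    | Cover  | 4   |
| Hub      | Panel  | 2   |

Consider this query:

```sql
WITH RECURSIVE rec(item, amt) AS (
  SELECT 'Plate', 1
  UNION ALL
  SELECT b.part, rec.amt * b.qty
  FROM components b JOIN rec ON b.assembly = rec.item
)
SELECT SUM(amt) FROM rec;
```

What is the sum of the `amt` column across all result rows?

109

Base: (Plate, amt=1).
Iteration 1: components of {Plate} -> Motor = 1*4 = 4, Spring = 1*4 = 4.
Iteration 2: components of {Motor,Spring} -> Seal = 4*5 = 20, Shaft = 4*4 = 16.
Iteration 3: components of {Seal,Shaft} -> Cover = 16*4 = 64.
Iteration 4: no further components; recursion stops.
SUM(amt) = 1 + 4 + 4 + 16 + 20 + 64 = 109.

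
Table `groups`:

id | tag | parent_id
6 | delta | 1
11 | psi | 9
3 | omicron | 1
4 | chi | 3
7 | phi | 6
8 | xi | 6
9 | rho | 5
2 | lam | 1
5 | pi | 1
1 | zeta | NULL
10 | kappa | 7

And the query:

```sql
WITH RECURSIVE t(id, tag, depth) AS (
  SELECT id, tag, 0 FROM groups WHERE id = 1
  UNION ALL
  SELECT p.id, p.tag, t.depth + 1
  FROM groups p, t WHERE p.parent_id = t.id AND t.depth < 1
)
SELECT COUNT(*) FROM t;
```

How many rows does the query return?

5

Base: id=1 (zeta) at depth 0.
Iteration 1: rows with parent_id in {1} -> lam (id 2, depth 1), omicron (id 3, depth 1), pi (id 5, depth 1), delta (id 6, depth 1).
Iteration 2: depth < 1 fails for all current rows; recursion stops.
Total rows emitted: 5.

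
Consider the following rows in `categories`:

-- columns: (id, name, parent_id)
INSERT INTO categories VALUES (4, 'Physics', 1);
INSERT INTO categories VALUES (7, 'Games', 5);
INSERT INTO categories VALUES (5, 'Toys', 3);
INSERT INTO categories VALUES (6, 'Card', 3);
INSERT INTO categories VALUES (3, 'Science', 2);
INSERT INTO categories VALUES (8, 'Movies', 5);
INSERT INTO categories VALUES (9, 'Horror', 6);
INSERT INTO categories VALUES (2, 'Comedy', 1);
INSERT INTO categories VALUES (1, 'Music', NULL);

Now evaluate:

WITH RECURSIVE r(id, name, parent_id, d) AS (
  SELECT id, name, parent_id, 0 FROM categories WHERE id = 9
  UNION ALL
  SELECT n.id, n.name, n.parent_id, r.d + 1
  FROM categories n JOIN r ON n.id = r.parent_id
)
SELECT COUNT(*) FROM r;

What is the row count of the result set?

Base: id=9 (Horror), parent_id=6, d 0.
Iteration 1: join on id=6 -> Card (id 6, parent_id=3, d 1).
Iteration 2: join on id=3 -> Science (id 3, parent_id=2, d 2).
Iteration 3: join on id=2 -> Comedy (id 2, parent_id=1, d 3).
Iteration 4: join on id=1 -> Music (id 1, parent_id=NULL, d 4).
Iteration 5: parent_id is NULL; no match; recursion stops.
Total rows emitted: 5.

5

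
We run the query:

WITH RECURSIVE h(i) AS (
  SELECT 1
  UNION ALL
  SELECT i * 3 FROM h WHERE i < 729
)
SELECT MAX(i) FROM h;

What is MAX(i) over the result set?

729

Base: i=1.
Iteration 1: 1 < 729 holds -> i = 1 * 3 = 3.
Iteration 2: 3 < 729 holds -> i = 3 * 3 = 9.
Iteration 3: 9 < 729 holds -> i = 9 * 3 = 27.
Iteration 4: 27 < 729 holds -> i = 27 * 3 = 81.
Iteration 5: 81 < 729 holds -> i = 81 * 3 = 243.
Iteration 6: 243 < 729 holds -> i = 243 * 3 = 729.
Iteration 7: 729 < 729 fails; recursion stops.
i values: 1, 3, 9, 27, 81, 243, 729; the maximum is 729.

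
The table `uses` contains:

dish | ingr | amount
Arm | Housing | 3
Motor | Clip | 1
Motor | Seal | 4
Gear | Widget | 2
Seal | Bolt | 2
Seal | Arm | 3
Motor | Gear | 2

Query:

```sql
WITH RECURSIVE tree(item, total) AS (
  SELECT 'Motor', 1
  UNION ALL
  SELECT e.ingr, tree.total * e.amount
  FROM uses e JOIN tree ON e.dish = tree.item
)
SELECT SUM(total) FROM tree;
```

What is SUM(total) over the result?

Base: (Motor, total=1).
Iteration 1: components of {Motor} -> Clip = 1*1 = 1, Gear = 1*2 = 2, Seal = 1*4 = 4.
Iteration 2: components of {Clip,Gear,Seal} -> Arm = 4*3 = 12, Bolt = 4*2 = 8, Widget = 2*2 = 4.
Iteration 3: components of {Arm,Bolt,Widget} -> Housing = 12*3 = 36.
Iteration 4: no further components; recursion stops.
SUM(total) = 1 + 1 + 4 + 2 + 8 + 12 + 4 + 36 = 68.

68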